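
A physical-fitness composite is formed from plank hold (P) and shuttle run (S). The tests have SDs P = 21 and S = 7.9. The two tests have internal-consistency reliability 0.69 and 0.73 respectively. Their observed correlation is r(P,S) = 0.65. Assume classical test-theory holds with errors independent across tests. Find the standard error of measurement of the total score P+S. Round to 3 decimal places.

12.392

Var(total) = 503.41 + 215.67 = 719.08.
True-score variance = 349.849 + 215.67 = 565.519, so reliability = 0.7864.
Error variance = 719.08 − 565.519 = 153.561; SEM = √153.561 = 12.392.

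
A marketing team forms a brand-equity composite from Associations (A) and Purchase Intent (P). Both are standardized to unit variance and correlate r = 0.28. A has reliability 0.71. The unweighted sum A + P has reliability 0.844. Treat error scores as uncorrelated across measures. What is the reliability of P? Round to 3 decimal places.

Var(A+P) = 2 + 2·0.28 = 2.560.
True-score variance = ρ_A + ρ_P + 2·0.28, so 0.844 = (0.71 + ρ_P + 0.56) / 2.560.
ρ_P = 0.844·2.560 − 0.71 − 0.56 = 0.891.

0.891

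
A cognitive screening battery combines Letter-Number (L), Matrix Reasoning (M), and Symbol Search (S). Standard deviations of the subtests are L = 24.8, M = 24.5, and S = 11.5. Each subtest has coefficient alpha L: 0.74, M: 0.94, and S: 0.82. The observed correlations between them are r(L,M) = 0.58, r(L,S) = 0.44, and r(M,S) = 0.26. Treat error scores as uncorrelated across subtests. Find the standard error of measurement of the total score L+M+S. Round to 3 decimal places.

Var(total) = 1347.54 + 1102.3 = 2449.84.
True-score variance = 1127.81 + 1102.3 = 2230.11, so reliability = 0.9103.
Error variance = 2449.84 − 2230.11 = 219.73; SEM = √219.73 = 14.823.

14.823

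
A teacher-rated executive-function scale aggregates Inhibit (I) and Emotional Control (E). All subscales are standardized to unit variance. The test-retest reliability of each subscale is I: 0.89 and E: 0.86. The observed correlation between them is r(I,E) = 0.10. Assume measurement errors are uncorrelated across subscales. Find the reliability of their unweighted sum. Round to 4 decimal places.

0.8864

Var(I+E) = 2 + 2·[0.10] = 2 + 0.2 = 2.2.
With uncorrelated errors the cross-covariances are all true-score covariance, so they carry over unchanged; only the diagonal terms shrink to ρᵢσᵢ².
True-score variance = [0.89 + 0.86] + 0.2 = 1.75 + 0.2 = 1.95.
Reliability = 1.95 / 2.2 = 0.8864.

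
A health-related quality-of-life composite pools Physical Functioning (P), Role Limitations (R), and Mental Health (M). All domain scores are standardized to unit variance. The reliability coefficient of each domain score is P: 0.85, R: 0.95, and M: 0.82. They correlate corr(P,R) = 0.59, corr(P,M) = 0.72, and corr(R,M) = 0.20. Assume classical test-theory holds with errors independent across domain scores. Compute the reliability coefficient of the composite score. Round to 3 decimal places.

0.937

Var(P+R+M) = 3 + 2·[0.59 + 0.72 + 0.20] = 3 + 3.02 = 6.02.
Because errors are independent across components, Cov(Tᵢ,Tⱼ) = Cov(Xᵢ,Xⱼ); the off-diagonal part of the true-score variance is the same as above.
True-score variance = [0.85 + 0.95 + 0.82] + 3.02 = 2.62 + 3.02 = 5.64.
Reliability = 5.64 / 6.02 = 0.937.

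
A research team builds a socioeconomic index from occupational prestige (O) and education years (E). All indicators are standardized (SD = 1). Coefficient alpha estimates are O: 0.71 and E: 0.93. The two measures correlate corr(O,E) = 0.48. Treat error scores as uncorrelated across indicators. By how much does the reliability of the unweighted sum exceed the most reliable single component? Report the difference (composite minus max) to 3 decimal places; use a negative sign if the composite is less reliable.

Var(sum) = 2 + 0.96 = 2.96; true-score variance = 1.64 + 0.96 = 2.6; composite reliability = 0.8784.
Max component reliability = 0.9300.
Difference = 0.8784 − 0.9300 = -0.052.

-0.052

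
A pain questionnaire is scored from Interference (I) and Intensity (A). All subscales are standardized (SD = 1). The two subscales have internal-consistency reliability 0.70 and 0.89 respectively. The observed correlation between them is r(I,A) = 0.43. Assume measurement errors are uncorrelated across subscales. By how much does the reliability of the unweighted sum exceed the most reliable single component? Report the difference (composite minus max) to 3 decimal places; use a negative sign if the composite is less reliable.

Var(sum) = 2 + 0.86 = 2.86; true-score variance = 1.59 + 0.86 = 2.45; composite reliability = 0.8566.
Max component reliability = 0.8900.
Difference = 0.8566 − 0.8900 = -0.033.

-0.033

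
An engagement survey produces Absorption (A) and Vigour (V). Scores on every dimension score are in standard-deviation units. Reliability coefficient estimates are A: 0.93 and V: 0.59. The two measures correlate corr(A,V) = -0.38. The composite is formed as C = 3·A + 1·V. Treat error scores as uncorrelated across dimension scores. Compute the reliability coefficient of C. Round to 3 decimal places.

Var(C) = 3² + 1 + 2·[3·(-0.38)] = 10 − 2.28 = 7.72.
Under uncorrelated errors the observed covariances equal the true-score covariances, so only the own-variance terms attenuate.
True-score variance = [3²·0.93 + 0.59] − 2.28 = 8.96 − 2.28 = 6.68.
Reliability = 6.68 / 7.72 = 0.865.

0.865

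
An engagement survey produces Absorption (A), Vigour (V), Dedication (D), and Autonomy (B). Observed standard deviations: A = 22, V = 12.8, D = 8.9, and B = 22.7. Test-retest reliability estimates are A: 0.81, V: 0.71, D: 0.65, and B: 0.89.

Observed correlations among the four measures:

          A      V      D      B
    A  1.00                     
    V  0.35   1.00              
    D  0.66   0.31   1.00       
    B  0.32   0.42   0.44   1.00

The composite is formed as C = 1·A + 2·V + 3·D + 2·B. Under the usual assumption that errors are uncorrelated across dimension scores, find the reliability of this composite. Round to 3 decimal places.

0.907

Var(C) = 22² + 2²·12.8² + 3²·8.9² + 2²·22.7² + 2·[2·22·12.8·0.35 + 3·22·8.9·0.66 + 2·22·22.7·0.32 + 6·12.8·8.9·0.31 + 4·12.8·22.7·0.42 + 6·8.9·22.7·0.44] = 3913.41 + 4275.62 = 8189.03.
Because errors are independent across components, Cov(Tᵢ,Tⱼ) = Cov(Xᵢ,Xⱼ); the off-diagonal part of the true-score variance is the same as above.
True-score variance = [22²·0.81 + 2²·12.8²·0.71 + 3²·8.9²·0.65 + 2²·22.7²·0.89] + 4275.62 = 3155.16 + 4275.62 = 7430.78.
Reliability = 7430.78 / 8189.03 = 0.907.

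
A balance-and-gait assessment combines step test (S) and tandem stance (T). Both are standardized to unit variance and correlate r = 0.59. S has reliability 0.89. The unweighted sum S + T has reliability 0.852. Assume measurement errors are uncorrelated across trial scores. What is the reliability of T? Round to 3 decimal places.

0.639

Var(S+T) = 2 + 2·0.59 = 3.180.
True-score variance = ρ_S + ρ_T + 2·0.59, so 0.852 = (0.89 + ρ_T + 1.18) / 3.180.
ρ_T = 0.852·3.180 − 0.89 − 1.18 = 0.639.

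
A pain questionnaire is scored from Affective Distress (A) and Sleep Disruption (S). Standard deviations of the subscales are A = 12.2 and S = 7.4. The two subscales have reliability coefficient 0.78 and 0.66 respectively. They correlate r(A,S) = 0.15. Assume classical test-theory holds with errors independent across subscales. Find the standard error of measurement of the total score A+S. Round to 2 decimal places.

7.17

Var(total) = 203.6 + 27.084 = 230.684.
True-score variance = 152.237 + 27.084 = 179.321, so reliability = 0.7773.
Error variance = 230.684 − 179.321 = 51.3632; SEM = √51.3632 = 7.17.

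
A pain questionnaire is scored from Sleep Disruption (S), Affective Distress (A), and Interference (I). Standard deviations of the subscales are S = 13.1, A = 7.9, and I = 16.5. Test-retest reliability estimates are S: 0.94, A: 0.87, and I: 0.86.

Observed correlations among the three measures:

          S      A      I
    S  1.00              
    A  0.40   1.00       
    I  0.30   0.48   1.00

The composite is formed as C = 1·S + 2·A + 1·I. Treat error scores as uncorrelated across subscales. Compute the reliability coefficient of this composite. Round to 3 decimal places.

0.935

Var(C) = 13.1² + 2²·7.9² + 16.5² + 2·[2·13.1·7.9·0.40 + 13.1·16.5·0.30 + 2·7.9·16.5·0.48] = 693.5 + 545.546 = 1239.05.
With uncorrelated errors the cross-covariances are all true-score covariance, so they carry over unchanged; only the diagonal terms shrink to ρᵢσᵢ².
True-score variance = [13.1²·0.94 + 2²·7.9²·0.87 + 16.5²·0.86] + 545.546 = 612.635 + 545.546 = 1158.18.
Reliability = 1158.18 / 1239.05 = 0.935.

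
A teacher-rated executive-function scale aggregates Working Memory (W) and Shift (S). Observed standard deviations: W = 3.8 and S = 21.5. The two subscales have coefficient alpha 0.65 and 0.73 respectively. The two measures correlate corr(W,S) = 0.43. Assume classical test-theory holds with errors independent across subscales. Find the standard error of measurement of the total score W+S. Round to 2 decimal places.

Var(total) = 476.69 + 70.262 = 546.952.
True-score variance = 346.829 + 70.262 = 417.091, so reliability = 0.7626.
Error variance = 546.952 − 417.091 = 129.861; SEM = √129.861 = 11.40.

11.40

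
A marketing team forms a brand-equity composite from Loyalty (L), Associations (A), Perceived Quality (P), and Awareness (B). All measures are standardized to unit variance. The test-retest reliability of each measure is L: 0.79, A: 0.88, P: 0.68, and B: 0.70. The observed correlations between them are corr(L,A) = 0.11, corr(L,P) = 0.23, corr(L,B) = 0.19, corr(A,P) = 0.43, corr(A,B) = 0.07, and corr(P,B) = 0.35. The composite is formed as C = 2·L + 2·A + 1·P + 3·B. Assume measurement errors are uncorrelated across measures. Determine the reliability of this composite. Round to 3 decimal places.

0.838

Var(C) = 2² + 2² + 1 + 3² + 2·[4·0.11 + 2·0.23 + 6·0.19 + 2·0.43 + 6·0.07 + 3·0.35] = 18 + 8.74 = 26.74.
Under uncorrelated errors the observed covariances equal the true-score covariances, so only the own-variance terms attenuate.
True-score variance = [2²·0.79 + 2²·0.88 + 0.68 + 3²·0.70] + 8.74 = 13.66 + 8.74 = 22.4.
Reliability = 22.4 / 26.74 = 0.838.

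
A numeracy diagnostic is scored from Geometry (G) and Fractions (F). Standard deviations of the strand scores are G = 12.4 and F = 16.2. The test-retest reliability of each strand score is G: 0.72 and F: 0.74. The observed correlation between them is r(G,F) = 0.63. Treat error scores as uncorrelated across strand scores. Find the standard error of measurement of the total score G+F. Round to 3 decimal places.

Var(total) = 416.2 + 253.109 = 669.309.
True-score variance = 304.913 + 253.109 = 558.022, so reliability = 0.8337.
Error variance = 669.309 − 558.022 = 111.287; SEM = √111.287 = 10.549.

10.549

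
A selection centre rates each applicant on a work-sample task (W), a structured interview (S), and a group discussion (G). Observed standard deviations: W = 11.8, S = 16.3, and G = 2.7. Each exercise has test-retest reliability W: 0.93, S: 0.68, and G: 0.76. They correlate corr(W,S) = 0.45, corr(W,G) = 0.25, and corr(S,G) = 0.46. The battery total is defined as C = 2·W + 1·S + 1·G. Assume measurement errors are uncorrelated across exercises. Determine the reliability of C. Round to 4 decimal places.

Var(C) = 2²·11.8² + 16.3² + 2.7² + 2·[2·11.8·16.3·0.45 + 2·11.8·2.7·0.25 + 16.3·2.7·0.46] = 829.94 + 418.561 = 1248.5.
With uncorrelated errors the cross-covariances are all true-score covariance, so they carry over unchanged; only the diagonal terms shrink to ρᵢσᵢ².
True-score variance = [2²·11.8²·0.93 + 16.3²·0.68 + 2.7²·0.76] + 418.561 = 704.182 + 418.561 = 1122.74.
Reliability = 1122.74 / 1248.5 = 0.8993.

0.8993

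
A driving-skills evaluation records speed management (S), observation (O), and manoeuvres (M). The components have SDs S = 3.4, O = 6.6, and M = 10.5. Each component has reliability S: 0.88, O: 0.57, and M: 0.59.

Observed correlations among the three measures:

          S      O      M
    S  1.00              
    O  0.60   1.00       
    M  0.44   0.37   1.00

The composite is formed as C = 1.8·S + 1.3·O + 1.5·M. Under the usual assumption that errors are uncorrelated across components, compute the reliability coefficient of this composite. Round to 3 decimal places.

Var(C) = 1.8²·3.4² + 1.3²·6.6² + 1.5²·10.5² + 2·[2.34·3.4·6.6·0.60 + 2.7·3.4·10.5·0.44 + 1.95·6.6·10.5·0.37] = 359.133 + 247.835 = 606.968.
Under uncorrelated errors the observed covariances equal the true-score covariances, so only the own-variance terms attenuate.
True-score variance = [1.8²·3.4²·0.88 + 1.3²·6.6²·0.57 + 1.5²·10.5²·0.59] + 247.835 = 221.278 + 247.835 = 469.113.
Reliability = 469.113 / 606.968 = 0.773.

0.773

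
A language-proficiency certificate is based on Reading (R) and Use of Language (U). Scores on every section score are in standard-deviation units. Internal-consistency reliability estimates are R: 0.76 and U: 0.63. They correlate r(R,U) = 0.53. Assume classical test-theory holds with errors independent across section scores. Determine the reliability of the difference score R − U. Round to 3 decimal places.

Var(R−U) = 1 + 1 − 2·0.53 = 2 − 1.06 = 0.94.
Under uncorrelated errors the observed covariances equal the true-score covariances, so only the own-variance terms attenuate.
True-score variance = [0.76 + 0.63] − 1.06 = 1.39 − 1.06 = 0.33.
Reliability = 0.33 / 0.94 = 0.351.

0.351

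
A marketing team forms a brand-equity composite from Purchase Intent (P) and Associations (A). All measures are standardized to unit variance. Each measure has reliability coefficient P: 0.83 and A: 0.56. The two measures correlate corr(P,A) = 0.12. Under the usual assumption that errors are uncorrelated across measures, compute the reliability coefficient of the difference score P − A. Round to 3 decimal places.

0.653

Var(P−A) = 1 + 1 − 2·0.12 = 2 − 0.24 = 1.76.
With uncorrelated errors the cross-covariances are all true-score covariance, so they carry over unchanged; only the diagonal terms shrink to ρᵢσᵢ².
True-score variance = [0.83 + 0.56] − 0.24 = 1.39 − 0.24 = 1.15.
Reliability = 1.15 / 1.76 = 0.653.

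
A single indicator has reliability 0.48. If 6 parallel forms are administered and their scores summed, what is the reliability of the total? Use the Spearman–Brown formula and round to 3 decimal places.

ρ_k = kρ / (1 + (k−1)ρ) = 6·0.48 / (1 + 5·0.48) = 2.880 / 3.400 = 0.847.

0.847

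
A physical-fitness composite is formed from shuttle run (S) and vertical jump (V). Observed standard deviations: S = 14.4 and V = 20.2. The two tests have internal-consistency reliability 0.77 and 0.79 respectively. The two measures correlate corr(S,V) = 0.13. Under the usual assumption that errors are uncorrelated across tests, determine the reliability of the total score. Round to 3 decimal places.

Var(S+V) = 14.4² + 20.2² + 2·[14.4·20.2·0.13] = 615.4 + 75.6288 = 691.029.
With uncorrelated errors the cross-covariances are all true-score covariance, so they carry over unchanged; only the diagonal terms shrink to ρᵢσᵢ².
True-score variance = [14.4²·0.77 + 20.2²·0.79] + 75.6288 = 482.019 + 75.6288 = 557.648.
Reliability = 557.648 / 691.029 = 0.807.

0.807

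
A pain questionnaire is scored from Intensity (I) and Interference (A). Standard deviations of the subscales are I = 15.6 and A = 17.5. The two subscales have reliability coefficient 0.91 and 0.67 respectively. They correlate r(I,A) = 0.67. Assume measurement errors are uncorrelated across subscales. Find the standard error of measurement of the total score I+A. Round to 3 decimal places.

Var(total) = 549.61 + 365.82 = 915.43.
True-score variance = 426.645 + 365.82 = 792.465, so reliability = 0.8657.
Error variance = 915.43 − 792.465 = 122.965; SEM = √122.965 = 11.089.

11.089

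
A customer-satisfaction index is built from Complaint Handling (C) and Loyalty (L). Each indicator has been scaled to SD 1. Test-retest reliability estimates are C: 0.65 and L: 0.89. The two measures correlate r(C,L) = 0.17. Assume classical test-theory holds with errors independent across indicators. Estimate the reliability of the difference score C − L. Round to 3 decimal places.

Var(C−L) = 1 + 1 − 2·0.17 = 2 − 0.34 = 1.66.
With uncorrelated errors the cross-covariances are all true-score covariance, so they carry over unchanged; only the diagonal terms shrink to ρᵢσᵢ².
True-score variance = [0.65 + 0.89] − 0.34 = 1.54 − 0.34 = 1.2.
Reliability = 1.2 / 1.66 = 0.723.

0.723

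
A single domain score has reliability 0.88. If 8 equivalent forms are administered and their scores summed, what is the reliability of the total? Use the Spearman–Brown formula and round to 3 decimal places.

ρ_k = kρ / (1 + (k−1)ρ) = 8·0.88 / (1 + 7·0.88) = 7.040 / 7.160 = 0.983.

0.983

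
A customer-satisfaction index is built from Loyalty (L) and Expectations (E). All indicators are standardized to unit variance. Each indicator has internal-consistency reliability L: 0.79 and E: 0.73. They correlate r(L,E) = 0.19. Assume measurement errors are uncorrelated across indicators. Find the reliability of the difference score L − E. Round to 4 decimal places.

0.7037

Var(L−E) = 1 + 1 − 2·0.19 = 2 − 0.38 = 1.62.
Because errors are independent across components, Cov(Tᵢ,Tⱼ) = Cov(Xᵢ,Xⱼ); the off-diagonal part of the true-score variance is the same as above.
True-score variance = [0.79 + 0.73] − 0.38 = 1.52 − 0.38 = 1.14.
Reliability = 1.14 / 1.62 = 0.7037.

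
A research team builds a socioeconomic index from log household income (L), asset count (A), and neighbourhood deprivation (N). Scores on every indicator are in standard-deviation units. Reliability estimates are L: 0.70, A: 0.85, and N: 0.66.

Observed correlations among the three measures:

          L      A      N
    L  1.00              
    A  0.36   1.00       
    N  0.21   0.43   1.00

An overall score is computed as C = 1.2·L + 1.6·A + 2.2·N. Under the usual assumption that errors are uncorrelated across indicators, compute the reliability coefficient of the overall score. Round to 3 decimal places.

0.829

Var(C) = 1.2² + 1.6² + 2.2² + 2·[1.92·0.36 + 2.64·0.21 + 3.52·0.43] = 8.84 + 5.5184 = 14.3584.
Because errors are independent across components, Cov(Tᵢ,Tⱼ) = Cov(Xᵢ,Xⱼ); the off-diagonal part of the true-score variance is the same as above.
True-score variance = [1.2²·0.70 + 1.6²·0.85 + 2.2²·0.66] + 5.5184 = 6.3784 + 5.5184 = 11.8968.
Reliability = 11.8968 / 14.3584 = 0.829.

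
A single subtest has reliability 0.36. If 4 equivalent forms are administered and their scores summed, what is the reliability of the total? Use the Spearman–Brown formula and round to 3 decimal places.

ρ_k = kρ / (1 + (k−1)ρ) = 4·0.36 / (1 + 3·0.36) = 1.440 / 2.080 = 0.692.

0.692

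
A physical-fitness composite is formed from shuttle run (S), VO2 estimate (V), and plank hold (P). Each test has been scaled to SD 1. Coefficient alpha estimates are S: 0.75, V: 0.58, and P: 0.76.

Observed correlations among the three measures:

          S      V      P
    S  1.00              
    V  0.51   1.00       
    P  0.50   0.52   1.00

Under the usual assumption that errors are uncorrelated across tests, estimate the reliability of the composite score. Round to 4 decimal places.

Var(S+V+P) = 3 + 2·[0.51 + 0.50 + 0.52] = 3 + 3.06 = 6.06.
With uncorrelated errors the cross-covariances are all true-score covariance, so they carry over unchanged; only the diagonal terms shrink to ρᵢσᵢ².
True-score variance = [0.75 + 0.58 + 0.76] + 3.06 = 2.09 + 3.06 = 5.15.
Reliability = 5.15 / 6.06 = 0.8498.

0.8498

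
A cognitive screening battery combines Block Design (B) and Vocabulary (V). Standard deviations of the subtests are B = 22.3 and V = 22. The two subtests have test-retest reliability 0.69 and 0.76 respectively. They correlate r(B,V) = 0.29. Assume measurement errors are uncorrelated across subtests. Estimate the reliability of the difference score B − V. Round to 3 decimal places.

0.612

Var(B−V) = 22.3² + 22² − 2·22.3·22·0.29 = 981.29 − 284.548 = 696.742.
Because errors are independent across components, Cov(Tᵢ,Tⱼ) = Cov(Xᵢ,Xⱼ); the off-diagonal part of the true-score variance is the same as above.
True-score variance = [22.3²·0.69 + 22²·0.76] − 284.548 = 710.97 − 284.548 = 426.422.
Reliability = 426.422 / 696.742 = 0.612.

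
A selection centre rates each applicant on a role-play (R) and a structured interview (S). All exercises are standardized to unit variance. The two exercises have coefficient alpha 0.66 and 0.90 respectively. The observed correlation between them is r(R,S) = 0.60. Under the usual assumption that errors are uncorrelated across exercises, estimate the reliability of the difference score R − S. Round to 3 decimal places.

0.450

Var(R−S) = 1 + 1 − 2·0.60 = 2 − 1.2 = 0.8.
Under uncorrelated errors the observed covariances equal the true-score covariances, so only the own-variance terms attenuate.
True-score variance = [0.66 + 0.90] − 1.2 = 1.56 − 1.2 = 0.36.
Reliability = 0.36 / 0.8 = 0.450.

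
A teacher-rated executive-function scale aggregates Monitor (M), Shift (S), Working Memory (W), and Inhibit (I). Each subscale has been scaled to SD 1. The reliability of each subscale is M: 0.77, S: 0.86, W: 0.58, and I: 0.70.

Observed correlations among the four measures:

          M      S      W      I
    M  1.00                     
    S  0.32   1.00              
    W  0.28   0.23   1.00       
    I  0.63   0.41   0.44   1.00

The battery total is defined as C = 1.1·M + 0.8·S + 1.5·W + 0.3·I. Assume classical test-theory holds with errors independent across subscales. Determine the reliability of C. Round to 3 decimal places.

0.815

Var(C) = 1.1² + 0.8² + 1.5² + 0.3² + 2·[0.88·0.32 + 1.65·0.28 + 0.33·0.63 + 1.2·0.23 + 0.24·0.41 + 0.45·0.44] = 4.19 + 3.0478 = 7.2378.
With uncorrelated errors the cross-covariances are all true-score covariance, so they carry over unchanged; only the diagonal terms shrink to ρᵢσᵢ².
True-score variance = [1.1²·0.77 + 0.8²·0.86 + 1.5²·0.58 + 0.3²·0.70] + 3.0478 = 2.8501 + 3.0478 = 5.8979.
Reliability = 5.8979 / 7.2378 = 0.815.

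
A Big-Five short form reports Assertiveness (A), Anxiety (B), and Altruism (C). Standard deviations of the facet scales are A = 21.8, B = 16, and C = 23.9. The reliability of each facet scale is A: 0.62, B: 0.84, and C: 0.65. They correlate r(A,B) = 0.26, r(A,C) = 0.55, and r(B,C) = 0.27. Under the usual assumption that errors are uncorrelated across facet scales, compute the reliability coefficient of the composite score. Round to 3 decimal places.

0.814

Var(A+B+C) = 21.8² + 16² + 23.9² + 2·[21.8·16·0.26 + 21.8·23.9·0.55 + 16·23.9·0.27] = 1302.45 + 960.994 = 2263.44.
Under uncorrelated errors the observed covariances equal the true-score covariances, so only the own-variance terms attenuate.
True-score variance = [21.8²·0.62 + 16²·0.84 + 23.9²·0.65] + 960.994 = 880.975 + 960.994 = 1841.97.
Reliability = 1841.97 / 2263.44 = 0.814.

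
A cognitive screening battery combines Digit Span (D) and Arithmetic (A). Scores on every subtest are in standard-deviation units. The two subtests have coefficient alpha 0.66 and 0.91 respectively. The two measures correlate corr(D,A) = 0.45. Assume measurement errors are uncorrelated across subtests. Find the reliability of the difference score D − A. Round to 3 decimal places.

0.609

Var(D−A) = 1 + 1 − 2·0.45 = 2 − 0.9 = 1.1.
Because errors are independent across components, Cov(Tᵢ,Tⱼ) = Cov(Xᵢ,Xⱼ); the off-diagonal part of the true-score variance is the same as above.
True-score variance = [0.66 + 0.91] − 0.9 = 1.57 − 0.9 = 0.67.
Reliability = 0.67 / 1.1 = 0.609.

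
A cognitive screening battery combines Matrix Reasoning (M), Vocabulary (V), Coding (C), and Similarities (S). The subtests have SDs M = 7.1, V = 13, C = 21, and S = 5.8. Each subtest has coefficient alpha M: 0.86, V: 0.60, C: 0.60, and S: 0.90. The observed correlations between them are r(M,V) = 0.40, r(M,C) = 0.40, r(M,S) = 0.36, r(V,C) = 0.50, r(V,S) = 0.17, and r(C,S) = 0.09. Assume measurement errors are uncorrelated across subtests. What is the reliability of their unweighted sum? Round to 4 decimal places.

0.7944

Var(M+V+C+S) = 7.1² + 13² + 21² + 5.8² + 2·[7.1·13·0.40 + 7.1·21·0.40 + 7.1·5.8·0.36 + 13·21·0.50 + 13·5.8·0.17 + 21·5.8·0.09] = 694.05 + 543.33 = 1237.38.
Because errors are independent across components, Cov(Tᵢ,Tⱼ) = Cov(Xᵢ,Xⱼ); the off-diagonal part of the true-score variance is the same as above.
True-score variance = [7.1²·0.86 + 13²·0.60 + 21²·0.60 + 5.8²·0.90] + 543.33 = 439.629 + 543.33 = 982.958.
Reliability = 982.958 / 1237.38 = 0.7944.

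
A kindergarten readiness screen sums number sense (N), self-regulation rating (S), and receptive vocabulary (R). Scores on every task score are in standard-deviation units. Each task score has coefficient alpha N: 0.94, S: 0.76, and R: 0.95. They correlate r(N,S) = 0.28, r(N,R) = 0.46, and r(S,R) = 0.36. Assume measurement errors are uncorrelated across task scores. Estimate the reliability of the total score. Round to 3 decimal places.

0.933

Var(N+S+R) = 3 + 2·[0.28 + 0.46 + 0.36] = 3 + 2.2 = 5.2.
With uncorrelated errors the cross-covariances are all true-score covariance, so they carry over unchanged; only the diagonal terms shrink to ρᵢσᵢ².
True-score variance = [0.94 + 0.76 + 0.95] + 2.2 = 2.65 + 2.2 = 4.85.
Reliability = 4.85 / 5.2 = 0.933.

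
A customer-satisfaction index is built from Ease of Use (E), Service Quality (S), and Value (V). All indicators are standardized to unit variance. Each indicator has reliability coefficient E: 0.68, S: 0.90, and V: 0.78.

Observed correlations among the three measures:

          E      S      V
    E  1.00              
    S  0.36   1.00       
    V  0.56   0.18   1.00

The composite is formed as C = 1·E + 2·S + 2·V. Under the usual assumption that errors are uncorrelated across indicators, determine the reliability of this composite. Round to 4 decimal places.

0.8867

Var(C) = 1 + 2² + 2² + 2·[2·0.36 + 2·0.56 + 4·0.18] = 9 + 5.12 = 14.12.
Because errors are independent across components, Cov(Tᵢ,Tⱼ) = Cov(Xᵢ,Xⱼ); the off-diagonal part of the true-score variance is the same as above.
True-score variance = [0.68 + 2²·0.90 + 2²·0.78] + 5.12 = 7.4 + 5.12 = 12.52.
Reliability = 12.52 / 14.12 = 0.8867.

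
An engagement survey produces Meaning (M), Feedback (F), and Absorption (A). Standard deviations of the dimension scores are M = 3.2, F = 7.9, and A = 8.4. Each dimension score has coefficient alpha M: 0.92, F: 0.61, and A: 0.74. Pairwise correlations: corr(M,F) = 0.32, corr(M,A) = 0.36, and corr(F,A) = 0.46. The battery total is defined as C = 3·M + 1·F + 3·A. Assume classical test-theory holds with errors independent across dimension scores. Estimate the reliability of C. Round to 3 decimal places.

0.835

Var(C) = 3²·3.2² + 7.9² + 3²·8.4² + 2·[3·3.2·7.9·0.32 + 9·3.2·8.4·0.36 + 3·7.9·8.4·0.46] = 789.61 + 405.874 = 1195.48.
Because errors are independent across components, Cov(Tᵢ,Tⱼ) = Cov(Xᵢ,Xⱼ); the off-diagonal part of the true-score variance is the same as above.
True-score variance = [3²·3.2²·0.92 + 7.9²·0.61 + 3²·8.4²·0.74] + 405.874 = 592.787 + 405.874 = 998.661.
Reliability = 998.661 / 1195.48 = 0.835.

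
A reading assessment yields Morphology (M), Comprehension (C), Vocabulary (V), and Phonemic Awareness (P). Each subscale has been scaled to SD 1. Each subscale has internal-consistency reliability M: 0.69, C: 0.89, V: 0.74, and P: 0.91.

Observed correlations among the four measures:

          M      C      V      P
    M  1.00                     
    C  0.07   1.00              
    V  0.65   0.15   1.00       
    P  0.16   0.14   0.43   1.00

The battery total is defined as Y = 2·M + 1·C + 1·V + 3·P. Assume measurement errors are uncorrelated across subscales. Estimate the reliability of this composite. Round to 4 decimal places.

Var(Y) = 2² + 1 + 1 + 3² + 2·[2·0.07 + 2·0.65 + 6·0.16 + 0.15 + 3·0.14 + 3·0.43] = 15 + 8.52 = 23.52.
Under uncorrelated errors the observed covariances equal the true-score covariances, so only the own-variance terms attenuate.
True-score variance = [2²·0.69 + 0.89 + 0.74 + 3²·0.91] + 8.52 = 12.58 + 8.52 = 21.1.
Reliability = 21.1 / 23.52 = 0.8971.

0.8971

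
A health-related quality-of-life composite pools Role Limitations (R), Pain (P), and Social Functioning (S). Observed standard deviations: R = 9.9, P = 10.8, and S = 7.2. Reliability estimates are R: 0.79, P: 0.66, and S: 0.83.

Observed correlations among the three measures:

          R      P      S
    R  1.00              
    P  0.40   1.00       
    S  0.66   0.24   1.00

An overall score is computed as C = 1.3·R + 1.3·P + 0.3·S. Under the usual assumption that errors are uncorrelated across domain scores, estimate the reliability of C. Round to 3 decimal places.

0.818

Var(C) = 1.3²·9.9² + 1.3²·10.8² + 0.3²·7.2² + 2·[1.69·9.9·10.8·0.40 + 0.39·9.9·7.2·0.66 + 0.39·10.8·7.2·0.24] = 367.424 + 195.807 = 563.232.
Because errors are independent across components, Cov(Tᵢ,Tⱼ) = Cov(Xᵢ,Xⱼ); the off-diagonal part of the true-score variance is the same as above.
True-score variance = [1.3²·9.9²·0.79 + 1.3²·10.8²·0.66 + 0.3²·7.2²·0.83] + 195.807 = 264.826 + 195.807 = 460.633.
Reliability = 460.633 / 563.232 = 0.818.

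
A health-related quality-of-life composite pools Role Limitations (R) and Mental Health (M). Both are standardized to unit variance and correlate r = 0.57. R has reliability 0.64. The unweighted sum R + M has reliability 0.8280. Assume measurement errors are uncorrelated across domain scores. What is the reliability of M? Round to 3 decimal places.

0.820

Var(R+M) = 2 + 2·0.57 = 3.140.
True-score variance = ρ_R + ρ_M + 2·0.57, so 0.8280 = (0.64 + ρ_M + 1.14) / 3.140.
ρ_M = 0.8280·3.140 − 0.64 − 1.14 = 0.820.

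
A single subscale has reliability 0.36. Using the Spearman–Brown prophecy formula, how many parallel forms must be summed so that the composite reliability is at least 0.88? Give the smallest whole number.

14

k ≥ ρ*(1−ρ₁)/(ρ₁(1−ρ*)) = 0.88·0.64 / (0.36·0.12) = 13.037.
Smallest integer k = 14.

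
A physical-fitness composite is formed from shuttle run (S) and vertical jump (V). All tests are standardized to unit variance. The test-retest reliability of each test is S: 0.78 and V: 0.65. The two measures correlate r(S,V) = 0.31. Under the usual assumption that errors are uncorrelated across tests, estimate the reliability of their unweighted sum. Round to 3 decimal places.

0.782

Var(S+V) = 2 + 2·[0.31] = 2 + 0.62 = 2.62.
Under uncorrelated errors the observed covariances equal the true-score covariances, so only the own-variance terms attenuate.
True-score variance = [0.78 + 0.65] + 0.62 = 1.43 + 0.62 = 2.05.
Reliability = 2.05 / 2.62 = 0.782.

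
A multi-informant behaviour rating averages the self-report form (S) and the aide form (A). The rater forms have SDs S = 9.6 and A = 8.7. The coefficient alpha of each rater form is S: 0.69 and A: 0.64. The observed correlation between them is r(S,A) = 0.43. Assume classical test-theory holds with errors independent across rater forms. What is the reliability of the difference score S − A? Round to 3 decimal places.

Var(S−A) = 9.6² + 8.7² − 2·9.6·8.7·0.43 = 167.85 − 71.8272 = 96.0228.
Under uncorrelated errors the observed covariances equal the true-score covariances, so only the own-variance terms attenuate.
True-score variance = [9.6²·0.69 + 8.7²·0.64] − 71.8272 = 112.032 − 71.8272 = 40.2048.
Reliability = 40.2048 / 96.0228 = 0.419.

0.419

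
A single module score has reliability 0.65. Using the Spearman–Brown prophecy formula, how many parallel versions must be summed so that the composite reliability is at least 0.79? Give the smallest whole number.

k ≥ ρ*(1−ρ₁)/(ρ₁(1−ρ*)) = 0.79·0.35 / (0.65·0.21) = 2.026.
Smallest integer k = 3.

3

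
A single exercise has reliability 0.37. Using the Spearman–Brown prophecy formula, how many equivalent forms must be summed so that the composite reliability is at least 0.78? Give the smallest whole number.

k ≥ ρ*(1−ρ₁)/(ρ₁(1−ρ*)) = 0.78·0.63 / (0.37·0.22) = 6.037.
Smallest integer k = 7.

7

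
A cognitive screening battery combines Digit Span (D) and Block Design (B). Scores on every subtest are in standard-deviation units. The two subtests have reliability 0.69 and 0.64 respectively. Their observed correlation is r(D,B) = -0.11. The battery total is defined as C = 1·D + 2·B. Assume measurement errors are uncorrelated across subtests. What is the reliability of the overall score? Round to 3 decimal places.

0.616

Var(C) = 1 + 2² + 2·[2·(-0.11)] = 5 − 0.44 = 4.56.
Under uncorrelated errors the observed covariances equal the true-score covariances, so only the own-variance terms attenuate.
True-score variance = [0.69 + 2²·0.64] − 0.44 = 3.25 − 0.44 = 2.81.
Reliability = 2.81 / 4.56 = 0.616.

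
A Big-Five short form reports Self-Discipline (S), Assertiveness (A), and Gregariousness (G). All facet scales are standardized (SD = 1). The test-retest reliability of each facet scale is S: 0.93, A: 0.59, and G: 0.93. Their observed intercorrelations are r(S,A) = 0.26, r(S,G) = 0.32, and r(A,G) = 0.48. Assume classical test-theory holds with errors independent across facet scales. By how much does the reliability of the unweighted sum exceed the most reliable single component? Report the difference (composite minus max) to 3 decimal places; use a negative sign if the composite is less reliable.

Var(sum) = 3 + 2.12 = 5.12; true-score variance = 2.45 + 2.12 = 4.57; composite reliability = 0.8926.
Max component reliability = 0.9300.
Difference = 0.8926 − 0.9300 = -0.037.

-0.037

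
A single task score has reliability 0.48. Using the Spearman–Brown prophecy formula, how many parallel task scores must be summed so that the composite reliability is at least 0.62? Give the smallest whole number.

2

k ≥ ρ*(1−ρ₁)/(ρ₁(1−ρ*)) = 0.62·0.52 / (0.48·0.38) = 1.768.
Smallest integer k = 2.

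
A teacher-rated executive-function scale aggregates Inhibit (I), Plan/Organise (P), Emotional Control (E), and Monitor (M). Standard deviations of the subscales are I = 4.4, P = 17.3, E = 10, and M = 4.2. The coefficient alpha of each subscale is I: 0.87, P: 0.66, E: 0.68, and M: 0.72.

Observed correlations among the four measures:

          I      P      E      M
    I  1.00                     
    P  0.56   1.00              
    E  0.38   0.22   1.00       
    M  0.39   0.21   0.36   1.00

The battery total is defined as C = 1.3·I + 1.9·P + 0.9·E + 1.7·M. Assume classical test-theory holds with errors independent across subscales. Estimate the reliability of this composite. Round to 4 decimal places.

0.7714

Var(C) = 1.3²·4.4² + 1.9²·17.3² + 0.9²·10² + 1.7²·4.2² + 2·[2.47·4.4·17.3·0.56 + 1.17·4.4·10·0.38 + 2.21·4.4·4.2·0.39 + 1.71·17.3·10·0.22 + 3.23·17.3·4.2·0.21 + 1.53·10·4.2·0.36] = 1245.13 + 556.562 = 1801.7.
Because errors are independent across components, Cov(Tᵢ,Tⱼ) = Cov(Xᵢ,Xⱼ); the off-diagonal part of the true-score variance is the same as above.
True-score variance = [1.3²·4.4²·0.87 + 1.9²·17.3²·0.66 + 0.9²·10²·0.68 + 1.7²·4.2²·0.72] + 556.562 = 833.339 + 556.562 = 1389.9.
Reliability = 1389.9 / 1801.7 = 0.7714.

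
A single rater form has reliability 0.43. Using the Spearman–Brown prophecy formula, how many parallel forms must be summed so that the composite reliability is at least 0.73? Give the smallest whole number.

k ≥ ρ*(1−ρ₁)/(ρ₁(1−ρ*)) = 0.73·0.57 / (0.43·0.27) = 3.584.
Smallest integer k = 4.

4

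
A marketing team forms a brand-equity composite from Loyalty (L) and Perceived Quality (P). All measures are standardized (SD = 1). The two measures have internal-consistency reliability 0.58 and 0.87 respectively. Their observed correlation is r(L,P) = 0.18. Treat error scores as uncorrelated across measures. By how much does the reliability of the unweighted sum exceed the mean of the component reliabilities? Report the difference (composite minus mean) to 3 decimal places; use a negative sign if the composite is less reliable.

0.042

Var(sum) = 2 + 0.36 = 2.36; true-score variance = 1.45 + 0.36 = 1.81; composite reliability = 0.7669.
Mean component reliability = 0.7250.
Difference = 0.7669 − 0.7250 = 0.042.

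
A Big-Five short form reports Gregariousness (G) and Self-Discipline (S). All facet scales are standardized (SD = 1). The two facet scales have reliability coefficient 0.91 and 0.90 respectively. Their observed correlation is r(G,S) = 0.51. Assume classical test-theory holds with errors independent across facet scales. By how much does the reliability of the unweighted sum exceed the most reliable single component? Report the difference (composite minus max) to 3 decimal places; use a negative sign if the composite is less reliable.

0.027

Var(sum) = 2 + 1.02 = 3.02; true-score variance = 1.81 + 1.02 = 2.83; composite reliability = 0.9371.
Max component reliability = 0.9100.
Difference = 0.9371 − 0.9100 = 0.027.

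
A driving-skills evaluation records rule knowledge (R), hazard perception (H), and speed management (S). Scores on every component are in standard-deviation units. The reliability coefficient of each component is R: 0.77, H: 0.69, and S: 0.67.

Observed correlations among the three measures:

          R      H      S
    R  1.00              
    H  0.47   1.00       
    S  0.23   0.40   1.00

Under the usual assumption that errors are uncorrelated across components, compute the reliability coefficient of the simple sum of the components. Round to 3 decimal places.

0.833

Var(R+H+S) = 3 + 2·[0.47 + 0.23 + 0.40] = 3 + 2.2 = 5.2.
Under uncorrelated errors the observed covariances equal the true-score covariances, so only the own-variance terms attenuate.
True-score variance = [0.77 + 0.69 + 0.67] + 2.2 = 2.13 + 2.2 = 4.33.
Reliability = 4.33 / 5.2 = 0.833.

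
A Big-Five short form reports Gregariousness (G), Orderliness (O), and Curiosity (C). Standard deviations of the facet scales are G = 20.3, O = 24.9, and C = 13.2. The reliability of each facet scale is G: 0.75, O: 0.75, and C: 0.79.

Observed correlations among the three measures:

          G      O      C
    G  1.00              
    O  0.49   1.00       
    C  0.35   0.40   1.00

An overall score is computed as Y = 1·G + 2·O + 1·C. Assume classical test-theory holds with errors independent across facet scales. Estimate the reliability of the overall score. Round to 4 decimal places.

0.8408

Var(Y) = 20.3² + 2²·24.9² + 13.2² + 2·[2·20.3·24.9·0.49 + 20.3·13.2·0.35 + 2·24.9·13.2·0.40] = 3066.37 + 1704.18 = 4770.55.
Because errors are independent across components, Cov(Tᵢ,Tⱼ) = Cov(Xᵢ,Xⱼ); the off-diagonal part of the true-score variance is the same as above.
True-score variance = [20.3²·0.75 + 2²·24.9²·0.75 + 13.2²·0.79] + 1704.18 = 2306.75 + 1704.18 = 4010.93.
Reliability = 4010.93 / 4770.55 = 0.8408.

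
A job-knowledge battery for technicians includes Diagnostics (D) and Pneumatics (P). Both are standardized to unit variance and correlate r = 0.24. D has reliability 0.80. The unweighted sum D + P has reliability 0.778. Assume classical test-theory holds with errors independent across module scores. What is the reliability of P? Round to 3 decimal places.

0.649

Var(D+P) = 2 + 2·0.24 = 2.480.
True-score variance = ρ_D + ρ_P + 2·0.24, so 0.778 = (0.80 + ρ_P + 0.48) / 2.480.
ρ_P = 0.778·2.480 − 0.80 − 0.48 = 0.649.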